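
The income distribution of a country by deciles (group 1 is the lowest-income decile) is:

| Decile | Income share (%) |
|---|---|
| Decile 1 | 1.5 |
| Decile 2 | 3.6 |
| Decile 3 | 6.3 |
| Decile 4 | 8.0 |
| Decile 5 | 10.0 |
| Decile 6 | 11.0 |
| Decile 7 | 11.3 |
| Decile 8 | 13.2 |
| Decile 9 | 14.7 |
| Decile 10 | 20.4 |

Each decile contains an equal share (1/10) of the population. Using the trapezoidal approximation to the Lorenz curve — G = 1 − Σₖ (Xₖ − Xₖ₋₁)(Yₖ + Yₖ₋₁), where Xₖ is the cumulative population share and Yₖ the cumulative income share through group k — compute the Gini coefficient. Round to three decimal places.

0.293

Cumulative income shares Yₖ: 0.0150, 0.0510, 0.1140, 0.1940, 0.2940, 0.4040, 0.5170, 0.6490, 0.7960, 1.0000
Σ (Xₖ−Xₖ₋₁)(Yₖ+Yₖ₋₁) = (1/10)(0.0150+0.0000) + (1/10)(0.0510+0.0150) + (1/10)(0.1140+0.0510) + (1/10)(0.1940+0.1140) + (1/10)(0.2940+0.1940) + (1/10)(0.4040+0.2940) + (1/10)(0.5170+0.4040) + (1/10)(0.6490+0.5170) + (1/10)(0.7960+0.6490) + (1/10)(1.0000+0.7960)
  = 0.0015 + 0.0066 + 0.0165 + 0.0308 + 0.0488 + 0.0698 + 0.0921 + 0.1166 + 0.1445 + 0.1796 = 0.7068
G = 1 − 0.7068 = 0.2932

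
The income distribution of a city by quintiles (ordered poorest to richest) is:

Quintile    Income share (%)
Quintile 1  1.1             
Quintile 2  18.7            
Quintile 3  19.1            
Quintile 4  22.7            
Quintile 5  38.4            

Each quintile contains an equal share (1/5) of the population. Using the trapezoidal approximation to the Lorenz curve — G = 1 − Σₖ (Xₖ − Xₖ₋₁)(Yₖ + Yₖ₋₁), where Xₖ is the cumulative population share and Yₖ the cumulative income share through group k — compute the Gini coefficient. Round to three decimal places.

Cumulative income shares Yₖ: 0.0110, 0.1980, 0.3890, 0.6160, 1.0000
Σ (Xₖ−Xₖ₋₁)(Yₖ+Yₖ₋₁) = (1/5)(0.0110+0.0000) + (1/5)(0.1980+0.0110) + (1/5)(0.3890+0.1980) + (1/5)(0.6160+0.3890) + (1/5)(1.0000+0.6160)
  = 0.0022 + 0.0418 + 0.1174 + 0.2010 + 0.3232 = 0.6856
G = 1 − 0.6856 = 0.3144

0.314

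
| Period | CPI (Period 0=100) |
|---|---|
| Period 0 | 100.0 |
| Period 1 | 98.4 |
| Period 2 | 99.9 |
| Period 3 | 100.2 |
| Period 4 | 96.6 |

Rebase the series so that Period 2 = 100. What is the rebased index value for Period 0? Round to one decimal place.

Rebased(Period 0) = 100.0 / 99.9 × 100 = 100.1001

100.1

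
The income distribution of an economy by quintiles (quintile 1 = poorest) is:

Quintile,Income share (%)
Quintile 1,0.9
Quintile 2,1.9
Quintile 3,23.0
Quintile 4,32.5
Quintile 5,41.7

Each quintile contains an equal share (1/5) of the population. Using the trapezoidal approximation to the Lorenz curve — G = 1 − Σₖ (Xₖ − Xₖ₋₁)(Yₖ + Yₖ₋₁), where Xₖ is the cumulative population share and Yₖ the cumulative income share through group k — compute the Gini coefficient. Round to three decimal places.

Cumulative income shares Yₖ: 0.0090, 0.0280, 0.2580, 0.5830, 1.0000
Σ (Xₖ−Xₖ₋₁)(Yₖ+Yₖ₋₁) = (1/5)(0.0090+0.0000) + (1/5)(0.0280+0.0090) + (1/5)(0.2580+0.0280) + (1/5)(0.5830+0.2580) + (1/5)(1.0000+0.5830)
  = 0.0018 + 0.0074 + 0.0572 + 0.1682 + 0.3166 = 0.5512
G = 1 − 0.5512 = 0.4488

0.449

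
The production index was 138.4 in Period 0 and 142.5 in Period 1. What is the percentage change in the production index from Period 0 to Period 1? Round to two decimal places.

2.96%

Change = (142.5 − 138.4) / 138.4 × 100
       = 4.1 / 138.4 × 100 = 2.9624%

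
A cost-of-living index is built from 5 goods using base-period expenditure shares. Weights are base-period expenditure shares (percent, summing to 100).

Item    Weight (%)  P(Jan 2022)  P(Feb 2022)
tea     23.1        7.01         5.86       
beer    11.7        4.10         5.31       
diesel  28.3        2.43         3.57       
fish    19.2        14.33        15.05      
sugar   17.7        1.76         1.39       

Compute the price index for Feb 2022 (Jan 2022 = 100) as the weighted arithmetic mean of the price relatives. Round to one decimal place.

110.2

tea: 23.1 × (5.86/7.01) = 23.1 × 0.835949 = 19.3104
beer: 11.7 × (5.31/4.10) = 11.7 × 1.295122 = 15.1529
diesel: 28.3 × (3.57/2.43) = 28.3 × 1.469136 = 41.5765
fish: 19.2 × (15.05/14.33) = 19.2 × 1.050244 = 20.1647
sugar: 17.7 × (1.39/1.76) = 17.7 × 0.789773 = 13.9790
Index = Σ wᵢ·(p₁ᵢ/p₀ᵢ) = 19.3104 + 15.1529 + 41.5765 + 20.1647 + 13.9790 = 110.1836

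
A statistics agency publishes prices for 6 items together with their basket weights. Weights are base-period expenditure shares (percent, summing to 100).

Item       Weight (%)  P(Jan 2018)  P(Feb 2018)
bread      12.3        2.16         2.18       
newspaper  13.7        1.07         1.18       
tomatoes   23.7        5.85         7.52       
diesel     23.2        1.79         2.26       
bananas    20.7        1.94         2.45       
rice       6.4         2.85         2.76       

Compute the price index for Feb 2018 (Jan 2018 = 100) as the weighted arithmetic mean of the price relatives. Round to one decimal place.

119.6

bread: 12.3 × (2.18/2.16) = 12.3 × 1.009259 = 12.4139
newspaper: 13.7 × (1.18/1.07) = 13.7 × 1.102804 = 15.1084
tomatoes: 23.7 × (7.52/5.85) = 23.7 × 1.285470 = 30.4656
diesel: 23.2 × (2.26/1.79) = 23.2 × 1.262570 = 29.2916
bananas: 20.7 × (2.45/1.94) = 20.7 × 1.262887 = 26.1418
rice: 6.4 × (2.76/2.85) = 6.4 × 0.968421 = 6.1979
Index = Σ wᵢ·(p₁ᵢ/p₀ᵢ) = 12.4139 + 15.1084 + 30.4656 + 29.2916 + 26.1418 + 6.1979 = 119.6192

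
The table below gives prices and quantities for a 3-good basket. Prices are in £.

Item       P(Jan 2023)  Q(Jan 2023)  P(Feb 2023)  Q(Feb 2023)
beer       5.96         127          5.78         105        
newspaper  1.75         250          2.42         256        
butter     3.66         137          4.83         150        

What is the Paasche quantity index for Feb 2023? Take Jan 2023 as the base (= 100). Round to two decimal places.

Paasche quantity index uses current-period prices as weights.
ΣP(Feb 2023)·Q(Feb 2023) = 5.78×105 + 2.42×256 + 4.83×150 = 606.9 + 619.52 + 724.5 = 1950.92
ΣP(Feb 2023)·Q(Jan 2023) = 5.78×127 + 2.42×250 + 4.83×137 = 734.06 + 605 + 661.71 = 2000.77
Index = 1950.92 / 2000.77 × 100 = 97.5085

97.51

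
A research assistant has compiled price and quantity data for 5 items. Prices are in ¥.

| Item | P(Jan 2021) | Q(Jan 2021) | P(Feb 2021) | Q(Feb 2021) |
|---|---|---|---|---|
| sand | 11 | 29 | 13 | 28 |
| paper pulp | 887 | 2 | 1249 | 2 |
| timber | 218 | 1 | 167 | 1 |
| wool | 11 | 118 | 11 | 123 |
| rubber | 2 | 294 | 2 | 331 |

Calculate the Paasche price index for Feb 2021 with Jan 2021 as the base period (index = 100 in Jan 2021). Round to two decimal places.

116.89

Paasche price index uses current-period quantities as weights.
ΣP(Feb 2021)·Q(Feb 2021) = 13×28 + 1249×2 + 167×1 + 11×123 + 2×331 = 364 + 2498 + 167 + 1353 + 662 = 5044
ΣP(Jan 2021)·Q(Feb 2021) = 11×28 + 887×2 + 218×1 + 11×123 + 2×331 = 308 + 1774 + 218 + 1353 + 662 = 4315
Index = 5044 / 4315 × 100 = 116.8946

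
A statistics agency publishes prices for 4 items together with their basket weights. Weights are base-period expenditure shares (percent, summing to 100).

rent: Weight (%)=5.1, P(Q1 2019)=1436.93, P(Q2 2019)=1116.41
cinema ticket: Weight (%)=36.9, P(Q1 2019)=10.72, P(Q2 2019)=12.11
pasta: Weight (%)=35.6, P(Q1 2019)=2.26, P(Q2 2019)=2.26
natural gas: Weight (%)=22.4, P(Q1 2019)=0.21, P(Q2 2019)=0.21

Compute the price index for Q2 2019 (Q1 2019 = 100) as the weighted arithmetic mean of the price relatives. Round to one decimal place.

103.6

rent: 5.1 × (1116.41/1436.93) = 5.1 × 0.776941 = 3.9624
cinema ticket: 36.9 × (12.11/10.72) = 36.9 × 1.129664 = 41.6846
pasta: 35.6 × (2.26/2.26) = 35.6 × 1.000000 = 35.6000
natural gas: 22.4 × (0.21/0.21) = 22.4 × 1.000000 = 22.4000
Index = Σ wᵢ·(p₁ᵢ/p₀ᵢ) = 3.9624 + 41.6846 + 35.6000 + 22.4000 = 103.6470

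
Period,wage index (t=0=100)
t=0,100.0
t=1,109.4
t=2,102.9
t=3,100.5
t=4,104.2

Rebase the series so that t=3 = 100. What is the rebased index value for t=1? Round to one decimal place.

108.9

Rebased(t=1) = 109.4 / 100.5 × 100 = 108.8557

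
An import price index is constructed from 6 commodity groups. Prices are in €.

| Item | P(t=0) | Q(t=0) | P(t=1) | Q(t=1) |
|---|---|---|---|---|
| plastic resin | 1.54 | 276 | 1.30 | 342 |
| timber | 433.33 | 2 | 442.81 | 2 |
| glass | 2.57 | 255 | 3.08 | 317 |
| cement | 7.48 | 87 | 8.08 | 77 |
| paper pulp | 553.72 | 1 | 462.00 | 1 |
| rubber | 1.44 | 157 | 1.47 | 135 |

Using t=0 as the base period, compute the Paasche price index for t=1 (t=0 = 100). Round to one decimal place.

101.6

Paasche price index uses current-period quantities as weights.
ΣP(t=1)·Q(t=1) = 1.30×342 + 442.81×2 + 3.08×317 + 8.08×77 + 462.00×1 + 1.47×135 = 444.6 + 885.62 + 976.36 + 622.16 + 462 + 198.45 = 3589.19
ΣP(t=0)·Q(t=1) = 1.54×342 + 433.33×2 + 2.57×317 + 7.48×77 + 553.72×1 + 1.44×135 = 526.68 + 866.66 + 814.69 + 575.96 + 553.72 + 194.4 = 3532.11
Index = 3589.19 / 3532.11 × 100 = 101.6160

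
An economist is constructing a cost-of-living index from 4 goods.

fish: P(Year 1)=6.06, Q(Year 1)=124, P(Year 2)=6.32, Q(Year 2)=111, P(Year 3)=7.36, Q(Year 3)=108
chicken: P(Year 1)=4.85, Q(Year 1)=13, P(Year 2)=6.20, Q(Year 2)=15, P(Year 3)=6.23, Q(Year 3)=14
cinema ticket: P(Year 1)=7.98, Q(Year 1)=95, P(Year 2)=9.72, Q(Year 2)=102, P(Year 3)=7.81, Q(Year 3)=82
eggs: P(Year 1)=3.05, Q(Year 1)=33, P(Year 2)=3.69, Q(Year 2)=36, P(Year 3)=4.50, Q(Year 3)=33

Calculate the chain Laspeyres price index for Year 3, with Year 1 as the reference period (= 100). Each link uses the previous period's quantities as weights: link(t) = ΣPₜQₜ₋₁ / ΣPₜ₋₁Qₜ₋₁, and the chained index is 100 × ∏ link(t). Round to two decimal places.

Link Year 1→Year 2:
ΣP(Year 2)Q(Year 1) = 6.32×124 + 6.20×13 + 9.72×95 + 3.69×33 = 783.68 + 80.6 + 923.4 + 121.77 = 1909.45
ΣP(Year 1)Q(Year 1) = 6.06×124 + 4.85×13 + 7.98×95 + 3.05×33 = 751.44 + 63.05 + 758.1 + 100.65 = 1673.24
link = 1909.45/1673.24 = 1.141169
Link Year 2→Year 3:
ΣP(Year 3)Q(Year 2) = 7.36×111 + 6.23×15 + 7.81×102 + 4.50×36 = 816.96 + 93.45 + 796.62 + 162 = 1869.03
ΣP(Year 2)Q(Year 2) = 6.32×111 + 6.20×15 + 9.72×102 + 3.69×36 = 701.52 + 93 + 991.44 + 132.84 = 1918.8
link = 1869.03/1918.8 = 0.974062
Chained index = 100 × 1.141169 × 0.974062 = 111.1569

111.16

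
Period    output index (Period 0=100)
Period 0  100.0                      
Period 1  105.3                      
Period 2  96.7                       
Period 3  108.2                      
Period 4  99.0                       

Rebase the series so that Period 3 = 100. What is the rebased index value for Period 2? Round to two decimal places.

89.37

Rebased(Period 2) = 96.7 / 108.2 × 100 = 89.3715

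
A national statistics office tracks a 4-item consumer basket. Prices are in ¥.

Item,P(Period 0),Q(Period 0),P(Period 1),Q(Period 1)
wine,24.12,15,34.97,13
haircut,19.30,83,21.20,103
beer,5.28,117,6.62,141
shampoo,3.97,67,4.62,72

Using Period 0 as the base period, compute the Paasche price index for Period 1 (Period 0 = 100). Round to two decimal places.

117.18

Paasche price index uses current-period quantities as weights.
ΣP(Period 1)·Q(Period 1) = 34.97×13 + 21.20×103 + 6.62×141 + 4.62×72 = 454.61 + 2183.6 + 933.42 + 332.64 = 3904.27
ΣP(Period 0)·Q(Period 1) = 24.12×13 + 19.30×103 + 5.28×141 + 3.97×72 = 313.56 + 1987.9 + 744.48 + 285.84 = 3331.78
Index = 3904.27 / 3331.78 × 100 = 117.1827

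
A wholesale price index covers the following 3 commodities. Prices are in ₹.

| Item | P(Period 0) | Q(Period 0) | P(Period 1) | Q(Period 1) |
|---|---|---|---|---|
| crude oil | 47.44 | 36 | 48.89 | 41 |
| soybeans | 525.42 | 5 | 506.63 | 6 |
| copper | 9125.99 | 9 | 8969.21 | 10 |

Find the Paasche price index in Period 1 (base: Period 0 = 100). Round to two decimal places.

98.32

Paasche price index uses current-period quantities as weights.
ΣP(Period 1)·Q(Period 1) = 48.89×41 + 506.63×6 + 8969.21×10 = 2004.49 + 3039.78 + 89692.1 = 94736.37
ΣP(Period 0)·Q(Period 1) = 47.44×41 + 525.42×6 + 9125.99×10 = 1945.04 + 3152.52 + 91259.9 = 96357.46
Index = 94736.37 / 96357.46 × 100 = 98.3176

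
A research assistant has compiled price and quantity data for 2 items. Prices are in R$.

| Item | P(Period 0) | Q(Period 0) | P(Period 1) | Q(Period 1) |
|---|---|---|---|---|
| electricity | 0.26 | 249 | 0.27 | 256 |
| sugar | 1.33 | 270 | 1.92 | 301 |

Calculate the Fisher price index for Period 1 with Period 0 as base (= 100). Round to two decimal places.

138.38

Laspeyres component (base-period weights):
ΣP(Period 1)Q(Period 0) = 0.27×249 + 1.92×270 = 67.23 + 518.4 = 585.63
ΣP(Period 0)Q(Period 0) = 0.26×249 + 1.33×270 = 64.74 + 359.1 = 423.84
L = 585.63 / 423.84 × 100 = 138.1724
Paasche component (current-period weights):
ΣP(Period 1)Q(Period 1) = 0.27×256 + 1.92×301 = 69.12 + 577.92 = 647.04
ΣP(Period 0)Q(Period 1) = 0.26×256 + 1.33×301 = 66.56 + 400.33 = 466.89
P = 647.04 / 466.89 × 100 = 138.5851
Fisher = √(L × P) = √(138.1724 × 138.5851) = 138.3786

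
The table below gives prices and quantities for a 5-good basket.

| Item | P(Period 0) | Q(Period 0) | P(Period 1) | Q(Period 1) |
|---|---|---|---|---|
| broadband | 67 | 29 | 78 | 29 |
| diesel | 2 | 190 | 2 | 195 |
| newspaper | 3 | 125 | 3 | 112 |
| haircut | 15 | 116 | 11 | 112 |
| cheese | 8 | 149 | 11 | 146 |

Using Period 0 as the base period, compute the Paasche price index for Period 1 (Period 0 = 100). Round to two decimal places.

Paasche price index uses current-period quantities as weights.
ΣP(Period 1)·Q(Period 1) = 78×29 + 2×195 + 3×112 + 11×112 + 11×146 = 2262 + 390 + 336 + 1232 + 1606 = 5826
ΣP(Period 0)·Q(Period 1) = 67×29 + 2×195 + 3×112 + 15×112 + 8×146 = 1943 + 390 + 336 + 1680 + 1168 = 5517
Index = 5826 / 5517 × 100 = 105.6009

105.60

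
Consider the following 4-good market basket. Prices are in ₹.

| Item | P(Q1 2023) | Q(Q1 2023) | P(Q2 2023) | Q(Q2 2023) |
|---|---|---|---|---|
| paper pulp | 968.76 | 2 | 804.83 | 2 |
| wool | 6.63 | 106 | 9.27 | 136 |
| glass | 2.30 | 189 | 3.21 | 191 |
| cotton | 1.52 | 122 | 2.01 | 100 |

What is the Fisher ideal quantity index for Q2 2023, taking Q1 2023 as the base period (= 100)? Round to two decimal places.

Laspeyres component (base-period weights):
ΣP(Q1 2023)Q(Q2 2023) = 968.76×2 + 6.63×136 + 2.30×191 + 1.52×100 = 1937.52 + 901.68 + 439.3 + 152 = 3430.5
ΣP(Q1 2023)Q(Q1 2023) = 968.76×2 + 6.63×106 + 2.30×189 + 1.52×122 = 1937.52 + 702.78 + 434.7 + 185.44 = 3260.44
L = 3430.5 / 3260.44 × 100 = 105.2159
Paasche component (current-period weights):
ΣP(Q2 2023)Q(Q2 2023) = 804.83×2 + 9.27×136 + 3.21×191 + 2.01×100 = 1609.66 + 1260.72 + 613.11 + 201 = 3684.49
ΣP(Q2 2023)Q(Q1 2023) = 804.83×2 + 9.27×106 + 3.21×189 + 2.01×122 = 1609.66 + 982.62 + 606.69 + 245.22 = 3444.19
P = 3684.49 / 3444.19 × 100 = 106.9770
Fisher = √(L × P) = √(105.2159 × 106.9770) = 106.0928

106.09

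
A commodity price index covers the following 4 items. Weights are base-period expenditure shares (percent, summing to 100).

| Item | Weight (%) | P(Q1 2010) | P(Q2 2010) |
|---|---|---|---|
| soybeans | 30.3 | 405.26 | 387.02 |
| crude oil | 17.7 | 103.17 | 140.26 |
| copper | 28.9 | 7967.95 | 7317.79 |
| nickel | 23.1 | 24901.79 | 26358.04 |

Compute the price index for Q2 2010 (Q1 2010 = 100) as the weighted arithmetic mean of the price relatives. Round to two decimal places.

soybeans: 30.3 × (387.02/405.26) = 30.3 × 0.954992 = 28.9363
crude oil: 17.7 × (140.26/103.17) = 17.7 × 1.359504 = 24.0632
copper: 28.9 × (7317.79/7967.95) = 28.9 × 0.918403 = 26.5418
nickel: 23.1 × (26358.04/24901.79) = 23.1 × 1.058480 = 24.4509
Index = Σ wᵢ·(p₁ᵢ/p₀ᵢ) = 28.9363 + 24.0632 + 26.5418 + 24.4509 = 103.9922

103.99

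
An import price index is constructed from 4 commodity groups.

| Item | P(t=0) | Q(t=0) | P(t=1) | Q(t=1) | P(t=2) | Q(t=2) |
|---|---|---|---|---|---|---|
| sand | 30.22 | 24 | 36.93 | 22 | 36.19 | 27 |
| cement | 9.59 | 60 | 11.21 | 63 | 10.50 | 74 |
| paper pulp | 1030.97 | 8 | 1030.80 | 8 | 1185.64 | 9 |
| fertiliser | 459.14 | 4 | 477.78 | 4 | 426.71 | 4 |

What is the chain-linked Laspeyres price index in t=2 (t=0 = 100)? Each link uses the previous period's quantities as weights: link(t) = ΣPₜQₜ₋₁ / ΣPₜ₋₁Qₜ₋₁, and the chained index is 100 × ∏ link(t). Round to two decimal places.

111.49

Link t=0→t=1:
ΣP(t=1)Q(t=0) = 36.93×24 + 11.21×60 + 1030.80×8 + 477.78×4 = 886.32 + 672.6 + 8246.4 + 1911.12 = 11716.44
ΣP(t=0)Q(t=0) = 30.22×24 + 9.59×60 + 1030.97×8 + 459.14×4 = 725.28 + 575.4 + 8247.76 + 1836.56 = 11385
link = 11716.44/11385 = 1.029112
Link t=1→t=2:
ΣP(t=2)Q(t=1) = 36.19×22 + 10.50×63 + 1185.64×8 + 426.71×4 = 796.18 + 661.5 + 9485.12 + 1706.84 = 12649.64
ΣP(t=1)Q(t=1) = 36.93×22 + 11.21×63 + 1030.80×8 + 477.78×4 = 812.46 + 706.23 + 8246.4 + 1911.12 = 11676.21
link = 12649.64/11676.21 = 1.083369
Chained index = 100 × 1.029112 × 1.083369 = 111.4908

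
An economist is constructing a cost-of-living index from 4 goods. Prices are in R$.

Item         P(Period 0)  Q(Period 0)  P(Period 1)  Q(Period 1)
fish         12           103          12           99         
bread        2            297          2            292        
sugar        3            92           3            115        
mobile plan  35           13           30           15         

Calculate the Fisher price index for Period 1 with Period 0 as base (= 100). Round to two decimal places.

Laspeyres component (base-period weights):
ΣP(Period 1)Q(Period 0) = 12×103 + 2×297 + 3×92 + 30×13 = 1236 + 594 + 276 + 390 = 2496
ΣP(Period 0)Q(Period 0) = 12×103 + 2×297 + 3×92 + 35×13 = 1236 + 594 + 276 + 455 = 2561
L = 2496 / 2561 × 100 = 97.4619
Paasche component (current-period weights):
ΣP(Period 1)Q(Period 1) = 12×99 + 2×292 + 3×115 + 30×15 = 1188 + 584 + 345 + 450 = 2567
ΣP(Period 0)Q(Period 1) = 12×99 + 2×292 + 3×115 + 35×15 = 1188 + 584 + 345 + 525 = 2642
P = 2567 / 2642 × 100 = 97.1612
Fisher = √(L × P) = √(97.4619 × 97.1612) = 97.3115

97.31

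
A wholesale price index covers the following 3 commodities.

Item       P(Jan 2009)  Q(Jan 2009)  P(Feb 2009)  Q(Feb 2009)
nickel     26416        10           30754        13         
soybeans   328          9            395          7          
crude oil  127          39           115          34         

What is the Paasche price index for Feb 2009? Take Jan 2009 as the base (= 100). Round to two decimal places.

116.13

Paasche price index uses current-period quantities as weights.
ΣP(Feb 2009)·Q(Feb 2009) = 30754×13 + 395×7 + 115×34 = 399802 + 2765 + 3910 = 406477
ΣP(Jan 2009)·Q(Feb 2009) = 26416×13 + 328×7 + 127×34 = 343408 + 2296 + 4318 = 350022
Index = 406477 / 350022 × 100 = 116.1290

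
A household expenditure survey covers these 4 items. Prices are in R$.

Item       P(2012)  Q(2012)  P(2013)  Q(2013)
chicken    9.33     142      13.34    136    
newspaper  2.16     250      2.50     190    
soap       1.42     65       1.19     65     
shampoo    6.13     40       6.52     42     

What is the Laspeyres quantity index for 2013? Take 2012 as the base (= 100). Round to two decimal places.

Laspeyres quantity index uses base-period prices as weights.
ΣP(2012)·Q(2013) = 9.33×136 + 2.16×190 + 1.42×65 + 6.13×42 = 1268.88 + 410.4 + 92.3 + 257.46 = 2029.04
ΣP(2012)·Q(2012) = 9.33×142 + 2.16×250 + 1.42×65 + 6.13×40 = 1324.86 + 540 + 92.3 + 245.2 = 2202.36
Index = 2029.04 / 2202.36 × 100 = 92.1303

92.13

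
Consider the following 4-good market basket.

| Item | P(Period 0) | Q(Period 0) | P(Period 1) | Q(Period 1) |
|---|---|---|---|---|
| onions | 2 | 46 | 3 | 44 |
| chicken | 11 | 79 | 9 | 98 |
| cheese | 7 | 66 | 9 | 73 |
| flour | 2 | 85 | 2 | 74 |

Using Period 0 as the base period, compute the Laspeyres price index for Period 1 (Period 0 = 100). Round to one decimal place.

101.3

Laspeyres price index uses base-period quantities as weights.
ΣP(Period 1)·Q(Period 0) = 3×46 + 9×79 + 9×66 + 2×85 = 138 + 711 + 594 + 170 = 1613
ΣP(Period 0)·Q(Period 0) = 2×46 + 11×79 + 7×66 + 2×85 = 92 + 869 + 462 + 170 = 1593
Index = 1613 / 1593 × 100 = 101.2555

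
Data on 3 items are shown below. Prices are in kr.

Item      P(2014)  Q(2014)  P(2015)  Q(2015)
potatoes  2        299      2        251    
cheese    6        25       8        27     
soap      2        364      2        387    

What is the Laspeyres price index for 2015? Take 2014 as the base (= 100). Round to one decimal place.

103.4

Laspeyres price index uses base-period quantities as weights.
ΣP(2015)·Q(2014) = 2×299 + 8×25 + 2×364 = 598 + 200 + 728 = 1526
ΣP(2014)·Q(2014) = 2×299 + 6×25 + 2×364 = 598 + 150 + 728 = 1476
Index = 1526 / 1476 × 100 = 103.3875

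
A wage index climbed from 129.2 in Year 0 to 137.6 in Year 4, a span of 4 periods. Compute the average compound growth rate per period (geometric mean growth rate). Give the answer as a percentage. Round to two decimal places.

Growth factor = (137.6/129.2)^(1/4) = (1.065015)^(1/4) = 1.015872
Growth rate = 1.015872 − 1 = 0.015872 = 1.5872%

1.59%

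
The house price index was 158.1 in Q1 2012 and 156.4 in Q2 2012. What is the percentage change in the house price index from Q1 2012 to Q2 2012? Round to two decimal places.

Change = (156.4 − 158.1) / 158.1 × 100
       = -1.7 / 158.1 × 100 = -1.0753%

-1.08%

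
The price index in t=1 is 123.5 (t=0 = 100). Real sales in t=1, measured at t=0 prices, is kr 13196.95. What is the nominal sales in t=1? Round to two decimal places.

16298.23

Nominal = Real × (Index/100) = 13196.95 × (123.5/100)
        = 13196.95 × 1.235 = 16298.2333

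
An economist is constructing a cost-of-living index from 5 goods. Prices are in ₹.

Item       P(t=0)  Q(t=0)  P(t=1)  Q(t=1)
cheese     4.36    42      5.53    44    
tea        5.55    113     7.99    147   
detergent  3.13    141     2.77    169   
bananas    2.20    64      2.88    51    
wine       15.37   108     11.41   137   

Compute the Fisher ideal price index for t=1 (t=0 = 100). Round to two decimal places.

Laspeyres component (base-period weights):
ΣP(t=1)Q(t=0) = 5.53×42 + 7.99×113 + 2.77×141 + 2.88×64 + 11.41×108 = 232.26 + 902.87 + 390.57 + 184.32 + 1232.28 = 2942.3
ΣP(t=0)Q(t=0) = 4.36×42 + 5.55×113 + 3.13×141 + 2.20×64 + 15.37×108 = 183.12 + 627.15 + 441.33 + 140.8 + 1659.96 = 3052.36
L = 2942.3 / 3052.36 × 100 = 96.3943
Paasche component (current-period weights):
ΣP(t=1)Q(t=1) = 5.53×44 + 7.99×147 + 2.77×169 + 2.88×51 + 11.41×137 = 243.32 + 1174.53 + 468.13 + 146.88 + 1563.17 = 3596.03
ΣP(t=0)Q(t=1) = 4.36×44 + 5.55×147 + 3.13×169 + 2.20×51 + 15.37×137 = 191.84 + 815.85 + 528.97 + 112.2 + 2105.69 = 3754.55
P = 3596.03 / 3754.55 × 100 = 95.7779
Fisher = √(L × P) = √(96.3943 × 95.7779) = 96.0856

96.09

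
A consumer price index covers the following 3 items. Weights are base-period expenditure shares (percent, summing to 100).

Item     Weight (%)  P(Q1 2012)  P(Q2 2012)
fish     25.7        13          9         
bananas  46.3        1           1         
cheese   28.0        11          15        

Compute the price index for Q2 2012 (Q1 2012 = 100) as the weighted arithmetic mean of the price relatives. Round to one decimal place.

fish: 25.7 × (9/13) = 25.7 × 0.692308 = 17.7923
bananas: 46.3 × (1/1) = 46.3 × 1.000000 = 46.3000
cheese: 28.0 × (15/11) = 28.0 × 1.363636 = 38.1818
Index = Σ wᵢ·(p₁ᵢ/p₀ᵢ) = 17.7923 + 46.3000 + 38.1818 = 102.2741

102.3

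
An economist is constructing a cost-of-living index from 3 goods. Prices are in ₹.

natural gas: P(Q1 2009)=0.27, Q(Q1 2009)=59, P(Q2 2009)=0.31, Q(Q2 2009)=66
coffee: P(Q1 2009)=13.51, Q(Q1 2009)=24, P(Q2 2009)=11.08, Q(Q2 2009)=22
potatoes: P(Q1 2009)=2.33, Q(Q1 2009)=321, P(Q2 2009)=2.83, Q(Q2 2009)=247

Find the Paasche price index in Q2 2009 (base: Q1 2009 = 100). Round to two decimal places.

108.16

Paasche price index uses current-period quantities as weights.
ΣP(Q2 2009)·Q(Q2 2009) = 0.31×66 + 11.08×22 + 2.83×247 = 20.46 + 243.76 + 699.01 = 963.23
ΣP(Q1 2009)·Q(Q2 2009) = 0.27×66 + 13.51×22 + 2.33×247 = 17.82 + 297.22 + 575.51 = 890.55
Index = 963.23 / 890.55 × 100 = 108.1612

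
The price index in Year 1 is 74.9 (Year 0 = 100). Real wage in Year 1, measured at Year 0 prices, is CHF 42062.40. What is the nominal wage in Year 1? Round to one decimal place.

31504.7

Nominal = Real × (Index/100) = 42062.40 × (74.9/100)
        = 42062.40 × 0.749 = 31504.7376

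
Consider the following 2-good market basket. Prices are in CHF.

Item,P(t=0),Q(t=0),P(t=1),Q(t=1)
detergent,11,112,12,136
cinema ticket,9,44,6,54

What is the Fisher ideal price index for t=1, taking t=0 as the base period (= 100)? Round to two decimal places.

Laspeyres component (base-period weights):
ΣP(t=1)Q(t=0) = 12×112 + 6×44 = 1344 + 264 = 1608
ΣP(t=0)Q(t=0) = 11×112 + 9×44 = 1232 + 396 = 1628
L = 1608 / 1628 × 100 = 98.7715
Paasche component (current-period weights):
ΣP(t=1)Q(t=1) = 12×136 + 6×54 = 1632 + 324 = 1956
ΣP(t=0)Q(t=1) = 11×136 + 9×54 = 1496 + 486 = 1982
P = 1956 / 1982 × 100 = 98.6882
Fisher = √(L × P) = √(98.7715 × 98.6882) = 98.7298

98.73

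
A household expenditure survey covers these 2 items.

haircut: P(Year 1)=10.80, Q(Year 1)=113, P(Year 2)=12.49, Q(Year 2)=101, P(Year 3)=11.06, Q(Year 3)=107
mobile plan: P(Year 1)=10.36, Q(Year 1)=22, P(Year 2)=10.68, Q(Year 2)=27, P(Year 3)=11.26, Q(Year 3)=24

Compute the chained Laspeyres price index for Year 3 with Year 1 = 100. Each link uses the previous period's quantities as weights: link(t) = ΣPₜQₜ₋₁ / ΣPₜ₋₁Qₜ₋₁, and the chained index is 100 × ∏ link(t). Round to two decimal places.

Link Year 1→Year 2:
ΣP(Year 2)Q(Year 1) = 12.49×113 + 10.68×22 = 1411.37 + 234.96 = 1646.33
ΣP(Year 1)Q(Year 1) = 10.80×113 + 10.36×22 = 1220.4 + 227.92 = 1448.32
link = 1646.33/1448.32 = 1.136717
Link Year 2→Year 3:
ΣP(Year 3)Q(Year 2) = 11.06×101 + 11.26×27 = 1117.06 + 304.02 = 1421.08
ΣP(Year 2)Q(Year 2) = 12.49×101 + 10.68×27 = 1261.49 + 288.36 = 1549.85
link = 1421.08/1549.85 = 0.916915
Chained index = 100 × 1.136717 × 0.916915 = 104.2272

104.23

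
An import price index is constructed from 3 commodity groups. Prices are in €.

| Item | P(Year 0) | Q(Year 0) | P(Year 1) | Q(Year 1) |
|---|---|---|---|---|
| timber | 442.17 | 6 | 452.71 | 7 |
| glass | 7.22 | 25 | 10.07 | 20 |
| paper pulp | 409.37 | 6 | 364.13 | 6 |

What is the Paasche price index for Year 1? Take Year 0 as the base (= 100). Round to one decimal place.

Paasche price index uses current-period quantities as weights.
ΣP(Year 1)·Q(Year 1) = 452.71×7 + 10.07×20 + 364.13×6 = 3168.97 + 201.4 + 2184.78 = 5555.15
ΣP(Year 0)·Q(Year 1) = 442.17×7 + 7.22×20 + 409.37×6 = 3095.19 + 144.4 + 2456.22 = 5695.81
Index = 5555.15 / 5695.81 × 100 = 97.5305

97.5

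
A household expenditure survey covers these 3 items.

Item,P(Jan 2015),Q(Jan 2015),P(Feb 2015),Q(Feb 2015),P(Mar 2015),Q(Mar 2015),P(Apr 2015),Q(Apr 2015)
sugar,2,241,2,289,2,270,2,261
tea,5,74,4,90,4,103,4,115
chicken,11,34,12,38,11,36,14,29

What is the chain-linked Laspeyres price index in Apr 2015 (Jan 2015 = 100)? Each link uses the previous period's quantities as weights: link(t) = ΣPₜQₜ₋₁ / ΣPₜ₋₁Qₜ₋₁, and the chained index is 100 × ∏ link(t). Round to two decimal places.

Link Jan 2015→Feb 2015:
ΣP(Feb 2015)Q(Jan 2015) = 2×241 + 4×74 + 12×34 = 482 + 296 + 408 = 1186
ΣP(Jan 2015)Q(Jan 2015) = 2×241 + 5×74 + 11×34 = 482 + 370 + 374 = 1226
link = 1186/1226 = 0.967374
Link Feb 2015→Mar 2015:
ΣP(Mar 2015)Q(Feb 2015) = 2×289 + 4×90 + 11×38 = 578 + 360 + 418 = 1356
ΣP(Feb 2015)Q(Feb 2015) = 2×289 + 4×90 + 12×38 = 578 + 360 + 456 = 1394
link = 1356/1394 = 0.972740
Link Mar 2015→Apr 2015:
ΣP(Apr 2015)Q(Mar 2015) = 2×270 + 4×103 + 14×36 = 540 + 412 + 504 = 1456
ΣP(Mar 2015)Q(Mar 2015) = 2×270 + 4×103 + 11×36 = 540 + 412 + 396 = 1348
link = 1456/1348 = 1.080119
Chained index = 100 × 0.967374 × 0.972740 × 1.080119 = 101.6395

101.64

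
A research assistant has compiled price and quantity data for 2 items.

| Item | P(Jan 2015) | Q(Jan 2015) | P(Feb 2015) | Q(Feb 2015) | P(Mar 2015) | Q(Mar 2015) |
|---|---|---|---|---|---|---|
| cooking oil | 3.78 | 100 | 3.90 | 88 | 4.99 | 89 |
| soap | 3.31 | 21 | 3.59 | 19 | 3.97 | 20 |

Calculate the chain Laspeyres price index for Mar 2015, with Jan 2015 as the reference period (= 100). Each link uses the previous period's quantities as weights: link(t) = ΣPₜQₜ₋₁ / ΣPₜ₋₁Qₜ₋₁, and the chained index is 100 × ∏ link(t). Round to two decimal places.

Link Jan 2015→Feb 2015:
ΣP(Feb 2015)Q(Jan 2015) = 3.90×100 + 3.59×21 = 390 + 75.39 = 465.39
ΣP(Jan 2015)Q(Jan 2015) = 3.78×100 + 3.31×21 = 378 + 69.51 = 447.51
link = 465.39/447.51 = 1.039954
Link Feb 2015→Mar 2015:
ΣP(Mar 2015)Q(Feb 2015) = 4.99×88 + 3.97×19 = 439.12 + 75.43 = 514.55
ΣP(Feb 2015)Q(Feb 2015) = 3.90×88 + 3.59×19 = 343.2 + 68.21 = 411.41
link = 514.55/411.41 = 1.250699
Chained index = 100 × 1.039954 × 1.250699 = 130.0670

130.07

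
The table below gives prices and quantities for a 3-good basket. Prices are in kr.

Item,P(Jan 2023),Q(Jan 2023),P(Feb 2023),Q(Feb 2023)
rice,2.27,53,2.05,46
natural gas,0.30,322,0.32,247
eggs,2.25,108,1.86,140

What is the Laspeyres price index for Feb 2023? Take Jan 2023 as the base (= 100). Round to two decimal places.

89.71

Laspeyres price index uses base-period quantities as weights.
ΣP(Feb 2023)·Q(Jan 2023) = 2.05×53 + 0.32×322 + 1.86×108 = 108.65 + 103.04 + 200.88 = 412.57
ΣP(Jan 2023)·Q(Jan 2023) = 2.27×53 + 0.30×322 + 2.25×108 = 120.31 + 96.6 + 243 = 459.91
Index = 412.57 / 459.91 × 100 = 89.7067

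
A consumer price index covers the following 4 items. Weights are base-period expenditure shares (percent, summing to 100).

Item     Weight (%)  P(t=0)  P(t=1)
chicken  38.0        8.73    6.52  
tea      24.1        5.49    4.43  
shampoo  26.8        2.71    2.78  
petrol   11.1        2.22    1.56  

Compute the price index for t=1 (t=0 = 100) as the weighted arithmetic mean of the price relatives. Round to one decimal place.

83.1

chicken: 38.0 × (6.52/8.73) = 38.0 × 0.746850 = 28.3803
tea: 24.1 × (4.43/5.49) = 24.1 × 0.806922 = 19.4468
shampoo: 26.8 × (2.78/2.71) = 26.8 × 1.025830 = 27.4923
petrol: 11.1 × (1.56/2.22) = 11.1 × 0.702703 = 7.8000
Index = Σ wᵢ·(p₁ᵢ/p₀ᵢ) = 28.3803 + 19.4468 + 27.4923 + 7.8000 = 83.1194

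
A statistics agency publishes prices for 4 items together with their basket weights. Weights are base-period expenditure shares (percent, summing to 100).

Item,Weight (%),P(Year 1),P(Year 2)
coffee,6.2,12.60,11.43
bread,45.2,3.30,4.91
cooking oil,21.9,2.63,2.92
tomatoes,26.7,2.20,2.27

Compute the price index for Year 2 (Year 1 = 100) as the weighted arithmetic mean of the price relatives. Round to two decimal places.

124.74

coffee: 6.2 × (11.43/12.60) = 6.2 × 0.907143 = 5.6243
bread: 45.2 × (4.91/3.30) = 45.2 × 1.487879 = 67.2521
cooking oil: 21.9 × (2.92/2.63) = 21.9 × 1.110266 = 24.3148
tomatoes: 26.7 × (2.27/2.20) = 26.7 × 1.031818 = 27.5495
Index = Σ wᵢ·(p₁ᵢ/p₀ᵢ) = 5.6243 + 67.2521 + 24.3148 + 27.5495 = 124.7408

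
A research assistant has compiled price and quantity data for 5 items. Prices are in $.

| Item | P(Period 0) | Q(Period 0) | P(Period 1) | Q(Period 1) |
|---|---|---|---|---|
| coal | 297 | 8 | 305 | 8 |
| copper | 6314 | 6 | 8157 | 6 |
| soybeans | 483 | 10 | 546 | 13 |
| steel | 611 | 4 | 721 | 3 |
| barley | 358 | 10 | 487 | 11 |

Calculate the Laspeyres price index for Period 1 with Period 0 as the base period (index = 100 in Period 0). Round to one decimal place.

126.4

Laspeyres price index uses base-period quantities as weights.
ΣP(Period 1)·Q(Period 0) = 305×8 + 8157×6 + 546×10 + 721×4 + 487×10 = 2440 + 48942 + 5460 + 2884 + 4870 = 64596
ΣP(Period 0)·Q(Period 0) = 297×8 + 6314×6 + 483×10 + 611×4 + 358×10 = 2376 + 37884 + 4830 + 2444 + 3580 = 51114
Index = 64596 / 51114 × 100 = 126.3763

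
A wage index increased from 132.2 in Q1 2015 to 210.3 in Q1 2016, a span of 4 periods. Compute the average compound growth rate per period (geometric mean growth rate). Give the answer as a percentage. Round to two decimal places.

12.31%

Growth factor = (210.3/132.2)^(1/4) = (1.590772)^(1/4) = 1.123057
Growth rate = 1.123057 − 1 = 0.123057 = 12.3057%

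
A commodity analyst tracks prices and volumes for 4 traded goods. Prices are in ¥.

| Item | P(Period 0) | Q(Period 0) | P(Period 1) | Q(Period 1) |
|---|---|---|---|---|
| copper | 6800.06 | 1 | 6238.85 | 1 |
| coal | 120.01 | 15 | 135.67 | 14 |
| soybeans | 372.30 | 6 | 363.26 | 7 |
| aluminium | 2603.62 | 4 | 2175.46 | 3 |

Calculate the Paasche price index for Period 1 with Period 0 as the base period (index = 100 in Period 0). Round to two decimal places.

Paasche price index uses current-period quantities as weights.
ΣP(Period 1)·Q(Period 1) = 6238.85×1 + 135.67×14 + 363.26×7 + 2175.46×3 = 6238.85 + 1899.38 + 2542.82 + 6526.38 = 17207.43
ΣP(Period 0)·Q(Period 1) = 6800.06×1 + 120.01×14 + 372.30×7 + 2603.62×3 = 6800.06 + 1680.14 + 2606.1 + 7810.86 = 18897.16
Index = 17207.43 / 18897.16 × 100 = 91.0583

91.06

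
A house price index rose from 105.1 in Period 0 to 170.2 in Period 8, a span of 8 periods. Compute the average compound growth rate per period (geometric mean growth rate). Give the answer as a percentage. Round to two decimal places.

6.21%

Growth factor = (170.2/105.1)^(1/8) = (1.619410)^(1/8) = 1.062110
Growth rate = 1.062110 − 1 = 0.062110 = 6.2110%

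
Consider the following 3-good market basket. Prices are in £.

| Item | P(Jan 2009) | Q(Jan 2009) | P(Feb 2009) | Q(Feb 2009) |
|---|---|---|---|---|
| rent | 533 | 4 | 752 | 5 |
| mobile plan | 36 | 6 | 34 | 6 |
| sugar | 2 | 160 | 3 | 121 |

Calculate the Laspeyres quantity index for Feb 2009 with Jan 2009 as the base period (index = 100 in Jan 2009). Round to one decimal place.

Laspeyres quantity index uses base-period prices as weights.
ΣP(Jan 2009)·Q(Feb 2009) = 533×5 + 36×6 + 2×121 = 2665 + 216 + 242 = 3123
ΣP(Jan 2009)·Q(Jan 2009) = 533×4 + 36×6 + 2×160 = 2132 + 216 + 320 = 2668
Index = 3123 / 2668 × 100 = 117.0540

117.1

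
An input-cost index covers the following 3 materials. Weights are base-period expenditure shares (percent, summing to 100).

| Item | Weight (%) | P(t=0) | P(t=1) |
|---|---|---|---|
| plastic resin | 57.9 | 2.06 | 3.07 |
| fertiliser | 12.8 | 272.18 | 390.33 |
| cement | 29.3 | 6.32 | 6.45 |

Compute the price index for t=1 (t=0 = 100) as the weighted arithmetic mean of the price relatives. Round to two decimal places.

plastic resin: 57.9 × (3.07/2.06) = 57.9 × 1.490291 = 86.2879
fertiliser: 12.8 × (390.33/272.18) = 12.8 × 1.434088 = 18.3563
cement: 29.3 × (6.45/6.32) = 29.3 × 1.020570 = 29.9027
Index = Σ wᵢ·(p₁ᵢ/p₀ᵢ) = 86.2879 + 18.3563 + 29.9027 = 134.5469

134.55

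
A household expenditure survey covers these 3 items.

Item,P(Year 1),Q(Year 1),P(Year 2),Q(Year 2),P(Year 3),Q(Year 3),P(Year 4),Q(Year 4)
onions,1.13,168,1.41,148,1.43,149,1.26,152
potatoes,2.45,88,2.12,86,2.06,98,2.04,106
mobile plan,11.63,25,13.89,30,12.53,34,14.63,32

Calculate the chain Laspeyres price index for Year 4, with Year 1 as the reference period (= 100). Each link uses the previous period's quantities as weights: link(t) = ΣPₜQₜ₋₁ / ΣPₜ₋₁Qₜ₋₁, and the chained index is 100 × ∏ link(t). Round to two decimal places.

Link Year 1→Year 2:
ΣP(Year 2)Q(Year 1) = 1.41×168 + 2.12×88 + 13.89×25 = 236.88 + 186.56 + 347.25 = 770.69
ΣP(Year 1)Q(Year 1) = 1.13×168 + 2.45×88 + 11.63×25 = 189.84 + 215.6 + 290.75 = 696.19
link = 770.69/696.19 = 1.107011
Link Year 2→Year 3:
ΣP(Year 3)Q(Year 2) = 1.43×148 + 2.06×86 + 12.53×30 = 211.64 + 177.16 + 375.9 = 764.7
ΣP(Year 2)Q(Year 2) = 1.41×148 + 2.12×86 + 13.89×30 = 208.68 + 182.32 + 416.7 = 807.7
link = 764.7/807.7 = 0.946762
Link Year 3→Year 4:
ΣP(Year 4)Q(Year 3) = 1.26×149 + 2.04×98 + 14.63×34 = 187.74 + 199.92 + 497.42 = 885.08
ΣP(Year 3)Q(Year 3) = 1.43×149 + 2.06×98 + 12.53×34 = 213.07 + 201.88 + 426.02 = 840.97
link = 885.08/840.97 = 1.052451
Chained index = 100 × 1.107011 × 0.946762 × 1.052451 = 110.3049

110.30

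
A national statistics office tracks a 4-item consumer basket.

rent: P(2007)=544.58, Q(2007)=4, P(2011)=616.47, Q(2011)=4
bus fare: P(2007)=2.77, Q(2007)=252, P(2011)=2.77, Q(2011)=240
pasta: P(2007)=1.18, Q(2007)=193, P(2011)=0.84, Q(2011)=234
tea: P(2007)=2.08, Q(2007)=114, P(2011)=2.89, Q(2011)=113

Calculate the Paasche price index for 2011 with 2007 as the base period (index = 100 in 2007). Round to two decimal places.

Paasche price index uses current-period quantities as weights.
ΣP(2011)·Q(2011) = 616.47×4 + 2.77×240 + 0.84×234 + 2.89×113 = 2465.88 + 664.8 + 196.56 + 326.57 = 3653.81
ΣP(2007)·Q(2011) = 544.58×4 + 2.77×240 + 1.18×234 + 2.08×113 = 2178.32 + 664.8 + 276.12 + 235.04 = 3354.28
Index = 3653.81 / 3354.28 × 100 = 108.9298

108.93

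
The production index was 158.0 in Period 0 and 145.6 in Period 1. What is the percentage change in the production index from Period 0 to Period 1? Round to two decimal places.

Change = (145.6 − 158.0) / 158.0 × 100
       = -12.4 / 158.0 × 100 = -7.8481%

-7.85%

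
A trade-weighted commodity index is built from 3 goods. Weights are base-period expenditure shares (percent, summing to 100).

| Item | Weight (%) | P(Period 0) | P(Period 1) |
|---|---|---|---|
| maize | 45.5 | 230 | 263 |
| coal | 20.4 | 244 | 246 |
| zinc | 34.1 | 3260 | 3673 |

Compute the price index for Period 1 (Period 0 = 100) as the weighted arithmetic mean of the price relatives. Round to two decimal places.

maize: 45.5 × (263/230) = 45.5 × 1.143478 = 52.0283
coal: 20.4 × (246/244) = 20.4 × 1.008197 = 20.5672
zinc: 34.1 × (3673/3260) = 34.1 × 1.126687 = 38.4200
Index = Σ wᵢ·(p₁ᵢ/p₀ᵢ) = 52.0283 + 20.5672 + 38.4200 = 111.0155

111.02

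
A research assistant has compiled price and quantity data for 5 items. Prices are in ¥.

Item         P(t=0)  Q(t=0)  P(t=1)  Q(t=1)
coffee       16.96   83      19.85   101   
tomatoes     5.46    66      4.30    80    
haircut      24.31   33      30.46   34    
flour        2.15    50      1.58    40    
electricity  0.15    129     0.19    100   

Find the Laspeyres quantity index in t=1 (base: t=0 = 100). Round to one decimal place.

Laspeyres quantity index uses base-period prices as weights.
ΣP(t=0)·Q(t=1) = 16.96×101 + 5.46×80 + 24.31×34 + 2.15×40 + 0.15×100 = 1712.96 + 436.8 + 826.54 + 86 + 15 = 3077.3
ΣP(t=0)·Q(t=0) = 16.96×83 + 5.46×66 + 24.31×33 + 2.15×50 + 0.15×129 = 1407.68 + 360.36 + 802.23 + 107.5 + 19.35 = 2697.12
Index = 3077.3 / 2697.12 × 100 = 114.0958

114.1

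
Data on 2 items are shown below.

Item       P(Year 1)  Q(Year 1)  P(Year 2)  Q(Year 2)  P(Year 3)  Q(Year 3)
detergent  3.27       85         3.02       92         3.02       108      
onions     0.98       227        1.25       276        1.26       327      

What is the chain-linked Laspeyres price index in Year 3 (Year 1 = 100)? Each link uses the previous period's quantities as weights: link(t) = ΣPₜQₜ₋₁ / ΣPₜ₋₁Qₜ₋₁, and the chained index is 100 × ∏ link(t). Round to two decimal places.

108.48

Link Year 1→Year 2:
ΣP(Year 2)Q(Year 1) = 3.02×85 + 1.25×227 = 256.7 + 283.75 = 540.45
ΣP(Year 1)Q(Year 1) = 3.27×85 + 0.98×227 = 277.95 + 222.46 = 500.41
link = 540.45/500.41 = 1.080014
Link Year 2→Year 3:
ΣP(Year 3)Q(Year 2) = 3.02×92 + 1.26×276 = 277.84 + 347.76 = 625.6
ΣP(Year 2)Q(Year 2) = 3.02×92 + 1.25×276 = 277.84 + 345 = 622.84
link = 625.6/622.84 = 1.004431
Chained index = 100 × 1.080014 × 1.004431 = 108.4800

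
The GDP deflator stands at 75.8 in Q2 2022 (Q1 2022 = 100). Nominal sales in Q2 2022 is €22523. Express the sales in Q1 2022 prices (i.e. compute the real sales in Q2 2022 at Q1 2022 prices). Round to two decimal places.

Real = Nominal ÷ (Index/100) = 22523 ÷ (75.8/100)
     = 22523 ÷ 0.758 = 29713.7203

29713.72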